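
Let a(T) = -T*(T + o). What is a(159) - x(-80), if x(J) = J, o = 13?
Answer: -27268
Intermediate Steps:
a(T) = -T*(13 + T) (a(T) = -T*(T + 13) = -T*(13 + T))
a(159) - x(-80) = -1*159*(13 + 159) - 1*(-80) = -1*159*172 + 80 = -27348 + 80 = -27268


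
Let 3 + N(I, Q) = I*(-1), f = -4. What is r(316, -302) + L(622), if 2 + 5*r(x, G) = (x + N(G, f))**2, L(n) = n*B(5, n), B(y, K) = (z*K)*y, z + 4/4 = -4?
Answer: -47982277/5 ≈ -9.5964e+6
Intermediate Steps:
z = -5 (z = -1 - 4 = -5)
B(y, K) = -5*K*y (B(y, K) = (-5*K)*y = -5*K*y)
L(n) = -25*n**2 (L(n) = n*(-5*n*5) = n*(-25*n) = -25*n**2)
N(I, Q) = -3 - I (N(I, Q) = -3 + I*(-1) = -3 - I)
r(x, G) = -2/5 + (-3 + x - G)**2/5 (r(x, G) = -2/5 + (x + (-3 - G))**2/5 = -2/5 + (-3 + x - G)**2/5)
r(316, -302) + L(622) = (-2/5 + (3 - 302 - 1*316)**2/5) - 25*622**2 = (-2/5 + (3 - 302 - 316)**2/5) - 25*386884 = (-2/5 + (1/5)*(-615)**2) - 9672100 = (-2/5 + (1/5)*378225) - 9672100 = (-2/5 + 75645) - 9672100 = 378223/5 - 9672100 = -47982277/5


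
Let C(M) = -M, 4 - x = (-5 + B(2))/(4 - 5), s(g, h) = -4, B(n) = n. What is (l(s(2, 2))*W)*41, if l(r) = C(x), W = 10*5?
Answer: -2050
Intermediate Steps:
W = 50
x = 1 (x = 4 - (-5 + 2)/(4 - 5) = 4 - (-3)/(-1) = 4 - (-3)*(-1) = 4 - 1*3 = 4 - 3 = 1)
l(r) = -1 (l(r) = -1*1 = -1)
(l(s(2, 2))*W)*41 = -1*50*41 = -50*41 = -2050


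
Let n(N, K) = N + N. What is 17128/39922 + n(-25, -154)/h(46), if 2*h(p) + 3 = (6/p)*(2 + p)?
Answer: -1810720/59883 ≈ -30.238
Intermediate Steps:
h(p) = -3/2 + 3*(2 + p)/p (h(p) = -3/2 + ((6/p)*(2 + p))/2 = -3/2 + (6*(2 + p)/p)/2 = -3/2 + 3*(2 + p)/p)
n(N, K) = 2*N
17128/39922 + n(-25, -154)/h(46) = 17128/39922 + (2*(-25))/(3/2 + 6/46) = 17128*(1/39922) - 50/(3/2 + 6*(1/46)) = 8564/19961 - 50/(3/2 + 3/23) = 8564/19961 - 50/75/46 = 8564/19961 - 50*46/75 = 8564/19961 - 92/3 = -1810720/59883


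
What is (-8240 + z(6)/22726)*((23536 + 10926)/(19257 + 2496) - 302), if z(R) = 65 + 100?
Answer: 55624871520400/22470849 ≈ 2.4754e+6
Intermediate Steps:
z(R) = 165
(-8240 + z(6)/22726)*((23536 + 10926)/(19257 + 2496) - 302) = (-8240 + 165/22726)*((23536 + 10926)/(19257 + 2496) - 302) = (-8240 + 165*(1/22726))*(34462/21753 - 302) = (-8240 + 15/2066)*(34462*(1/21753) - 302) = -17023825*(34462/21753 - 302)/2066 = -17023825/2066*(-6534944/21753) = 55624871520400/22470849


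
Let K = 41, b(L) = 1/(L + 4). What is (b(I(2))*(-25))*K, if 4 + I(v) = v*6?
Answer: -1025/12 ≈ -85.417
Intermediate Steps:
I(v) = -4 + 6*v (I(v) = -4 + v*6 = -4 + 6*v)
b(L) = 1/(4 + L)
(b(I(2))*(-25))*K = (-25/(4 + (-4 + 6*2)))*41 = (-25/(4 + (-4 + 12)))*41 = (-25/(4 + 8))*41 = (-25/12)*41 = ((1/12)*(-25))*41 = -25/12*41 = -1025/12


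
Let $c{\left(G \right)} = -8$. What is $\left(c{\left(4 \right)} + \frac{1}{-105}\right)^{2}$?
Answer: $\frac{707281}{11025} \approx 64.152$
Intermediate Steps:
$\left(c{\left(4 \right)} + \frac{1}{-105}\right)^{2} = \left(-8 + \frac{1}{-105}\right)^{2} = \left(-8 - \frac{1}{105}\right)^{2} = \left(- \frac{841}{105}\right)^{2} = \frac{707281}{11025}$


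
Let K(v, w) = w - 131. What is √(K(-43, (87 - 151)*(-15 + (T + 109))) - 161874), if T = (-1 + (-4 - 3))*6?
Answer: I*√164949 ≈ 406.14*I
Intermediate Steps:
T = -48 (T = (-1 - 7)*6 = -8*6 = -48)
K(v, w) = -131 + w
√(K(-43, (87 - 151)*(-15 + (T + 109))) - 161874) = √((-131 + (87 - 151)*(-15 + (-48 + 109))) - 161874) = √((-131 - 64*(-15 + 61)) - 161874) = √((-131 - 64*46) - 161874) = √((-131 - 2944) - 161874) = √(-3075 - 161874) = √(-164949) = I*√164949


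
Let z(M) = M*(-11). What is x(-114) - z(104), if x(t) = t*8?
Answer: 232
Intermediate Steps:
z(M) = -11*M
x(t) = 8*t
x(-114) - z(104) = 8*(-114) - (-11)*104 = -912 - 1*(-1144) = -912 + 1144 = 232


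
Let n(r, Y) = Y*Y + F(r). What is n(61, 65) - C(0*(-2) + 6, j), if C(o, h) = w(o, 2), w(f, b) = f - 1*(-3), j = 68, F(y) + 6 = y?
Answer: 4271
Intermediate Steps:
F(y) = -6 + y
w(f, b) = 3 + f (w(f, b) = f + 3 = 3 + f)
C(o, h) = 3 + o
n(r, Y) = -6 + r + Y² (n(r, Y) = Y*Y + (-6 + r) = Y² + (-6 + r) = -6 + r + Y²)
n(61, 65) - C(0*(-2) + 6, j) = (-6 + 61 + 65²) - (3 + (0*(-2) + 6)) = (-6 + 61 + 4225) - (3 + (0 + 6)) = 4280 - (3 + 6) = 4280 - 1*9 = 4280 - 9 = 4271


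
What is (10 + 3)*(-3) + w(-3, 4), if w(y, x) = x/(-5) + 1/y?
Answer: -602/15 ≈ -40.133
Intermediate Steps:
w(y, x) = 1/y - x/5 (w(y, x) = x*(-1/5) + 1/y = -x/5 + 1/y = 1/y - x/5)
(10 + 3)*(-3) + w(-3, 4) = (10 + 3)*(-3) + (1/(-3) - 1/5*4) = 13*(-3) + (-1/3 - 4/5) = -39 - 17/15 = -602/15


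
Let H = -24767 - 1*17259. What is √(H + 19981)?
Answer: I*√22045 ≈ 148.48*I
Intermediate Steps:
H = -42026 (H = -24767 - 17259 = -42026)
√(H + 19981) = √(-42026 + 19981) = √(-22045) = I*√22045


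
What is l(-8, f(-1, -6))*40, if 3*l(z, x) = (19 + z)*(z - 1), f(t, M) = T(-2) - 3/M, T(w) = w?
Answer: -1320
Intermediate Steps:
f(t, M) = -2 - 3/M
l(z, x) = (-1 + z)*(19 + z)/3 (l(z, x) = ((19 + z)*(z - 1))/3 = ((19 + z)*(-1 + z))/3 = ((-1 + z)*(19 + z))/3 = (-1 + z)*(19 + z)/3)
l(-8, f(-1, -6))*40 = (-19/3 + 6*(-8) + (⅓)*(-8)²)*40 = (-19/3 - 48 + (⅓)*64)*40 = (-19/3 - 48 + 64/3)*40 = -33*40 = -1320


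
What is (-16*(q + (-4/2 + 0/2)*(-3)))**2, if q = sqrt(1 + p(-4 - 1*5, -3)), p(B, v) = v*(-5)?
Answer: 25600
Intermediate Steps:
p(B, v) = -5*v
q = 4 (q = sqrt(1 - 5*(-3)) = sqrt(1 + 15) = sqrt(16) = 4)
(-16*(q + (-4/2 + 0/2)*(-3)))**2 = (-16*(4 + (-4/2 + 0/2)*(-3)))**2 = (-16*(4 + (-4*1/2 + 0*(1/2))*(-3)))**2 = (-16*(4 + (-2 + 0)*(-3)))**2 = (-16*(4 - 2*(-3)))**2 = (-16*(4 + 6))**2 = (-16*10)**2 = (-160)**2 = 25600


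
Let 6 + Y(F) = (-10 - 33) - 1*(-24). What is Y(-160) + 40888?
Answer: 40863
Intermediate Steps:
Y(F) = -25 (Y(F) = -6 + ((-10 - 33) - 1*(-24)) = -6 + (-43 + 24) = -6 - 19 = -25)
Y(-160) + 40888 = -25 + 40888 = 40863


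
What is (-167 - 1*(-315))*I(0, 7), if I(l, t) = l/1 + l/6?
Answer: 0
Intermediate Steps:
I(l, t) = 7*l/6 (I(l, t) = l*1 + l*(1/6) = l + l/6 = 7*l/6)
(-167 - 1*(-315))*I(0, 7) = (-167 - 1*(-315))*((7/6)*0) = (-167 + 315)*0 = 148*0 = 0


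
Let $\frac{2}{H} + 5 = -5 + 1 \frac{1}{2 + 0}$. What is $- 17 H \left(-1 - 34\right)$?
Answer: $- \frac{2380}{19} \approx -125.26$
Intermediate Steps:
$H = - \frac{4}{19}$ ($H = \frac{2}{-5 - \left(5 - \frac{1}{2 + 0}\right)} = \frac{2}{-5 - \left(5 - \frac{1}{2}\right)} = \frac{2}{-5 + \left(-5 + 1 \cdot \frac{1}{2}\right)} = \frac{2}{-5 + \left(-5 + \frac{1}{2}\right)} = \frac{2}{-5 - \frac{9}{2}} = \frac{2}{- \frac{19}{2}} = 2 \left(- \frac{2}{19}\right) = - \frac{4}{19} \approx -0.21053$)
$- 17 H \left(-1 - 34\right) = \left(-17\right) \left(- \frac{4}{19}\right) \left(-1 - 34\right) = \frac{68}{19} \left(-35\right) = - \frac{2380}{19}$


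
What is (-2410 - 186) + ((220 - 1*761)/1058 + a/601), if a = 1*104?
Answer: -1650902477/635858 ≈ -2596.3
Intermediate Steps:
a = 104
(-2410 - 186) + ((220 - 1*761)/1058 + a/601) = (-2410 - 186) + ((220 - 1*761)/1058 + 104/601) = -2596 + ((220 - 761)*(1/1058) + 104*(1/601)) = -2596 + (-541*1/1058 + 104/601) = -2596 + (-541/1058 + 104/601) = -2596 - 215109/635858 = -1650902477/635858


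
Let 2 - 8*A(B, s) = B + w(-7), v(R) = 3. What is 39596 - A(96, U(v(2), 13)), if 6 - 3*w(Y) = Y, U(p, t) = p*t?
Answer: 950599/24 ≈ 39608.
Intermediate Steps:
w(Y) = 2 - Y/3
A(B, s) = -7/24 - B/8 (A(B, s) = 1/4 - (B + (2 - 1/3*(-7)))/8 = 1/4 - (B + (2 + 7/3))/8 = 1/4 - (B + 13/3)/8 = 1/4 - (13/3 + B)/8 = 1/4 + (-13/24 - B/8) = -7/24 - B/8)
39596 - A(96, U(v(2), 13)) = 39596 - (-7/24 - 1/8*96) = 39596 - (-7/24 - 12) = 39596 - 1*(-295/24) = 39596 + 295/24 = 950599/24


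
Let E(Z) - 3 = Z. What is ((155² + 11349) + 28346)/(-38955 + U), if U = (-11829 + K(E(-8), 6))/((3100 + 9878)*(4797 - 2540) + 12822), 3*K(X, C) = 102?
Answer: -373452316992/228308775247 ≈ -1.6357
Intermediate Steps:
E(Z) = 3 + Z
K(X, C) = 34 (K(X, C) = (⅓)*102 = 34)
U = -11795/29304168 (U = (-11829 + 34)/((3100 + 9878)*(4797 - 2540) + 12822) = -11795/(12978*2257 + 12822) = -11795/(29291346 + 12822) = -11795/29304168 ≈ -0.00040250)
((155² + 11349) + 28346)/(-38955 + U) = ((155² + 11349) + 28346)/(-38955 - 11795/29304168) = ((24025 + 11349) + 28346)/(-1141543876235/29304168) = (35374 + 28346)*(-29304168/1141543876235) = 63720*(-29304168/1141543876235) = -373452316992/228308775247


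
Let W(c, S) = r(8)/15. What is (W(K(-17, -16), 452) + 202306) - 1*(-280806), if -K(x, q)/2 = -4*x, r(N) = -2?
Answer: 7246678/15 ≈ 4.8311e+5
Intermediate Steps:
K(x, q) = 8*x (K(x, q) = -(-8)*x = 8*x)
W(c, S) = -2/15
(W(K(-17, -16), 452) + 202306) - 1*(-280806) = (-2/15 + 202306) - 1*(-280806) = 3034588/15 + 280806 = 7246678/15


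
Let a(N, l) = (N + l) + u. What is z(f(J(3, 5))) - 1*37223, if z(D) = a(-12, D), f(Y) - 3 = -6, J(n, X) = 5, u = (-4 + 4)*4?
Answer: -37238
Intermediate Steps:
u = 0 (u = 0*4 = 0)
f(Y) = -3 (f(Y) = 3 - 6 = -3)
a(N, l) = N + l (a(N, l) = (N + l) + 0 = N + l)
z(D) = -12 + D
z(f(J(3, 5))) - 1*37223 = (-12 - 3) - 1*37223 = -15 - 37223 = -37238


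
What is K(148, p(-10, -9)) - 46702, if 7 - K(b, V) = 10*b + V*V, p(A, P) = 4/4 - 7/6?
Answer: -1734301/36 ≈ -48175.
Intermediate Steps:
p(A, P) = -⅙ (p(A, P) = 4*(¼) - 7*⅙ = 1 - 7/6 = -⅙)
K(b, V) = 7 - V² - 10*b (K(b, V) = 7 - (10*b + V*V) = 7 - (10*b + V²) = 7 - (V² + 10*b) = 7 + (-V² - 10*b) = 7 - V² - 10*b)
K(148, p(-10, -9)) - 46702 = (7 - (-⅙)² - 10*148) - 46702 = (7 - 1*1/36 - 1480) - 46702 = (7 - 1/36 - 1480) - 46702 = -53029/36 - 46702 = -1734301/36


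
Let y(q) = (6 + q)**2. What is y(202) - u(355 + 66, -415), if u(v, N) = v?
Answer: 42843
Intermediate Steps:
y(202) - u(355 + 66, -415) = (6 + 202)**2 - (355 + 66) = 208**2 - 1*421 = 43264 - 421 = 42843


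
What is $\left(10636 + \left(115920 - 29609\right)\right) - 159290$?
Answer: $-62343$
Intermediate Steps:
$\left(10636 + \left(115920 - 29609\right)\right) - 159290 = \left(10636 + 86311\right) - 159290 = 96947 - 159290 = -62343$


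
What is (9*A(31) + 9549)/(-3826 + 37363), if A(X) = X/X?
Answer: 3186/11179 ≈ 0.28500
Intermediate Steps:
A(X) = 1
(9*A(31) + 9549)/(-3826 + 37363) = (9*1 + 9549)/(-3826 + 37363) = (9 + 9549)/33537 = 9558*(1/33537) = 3186/11179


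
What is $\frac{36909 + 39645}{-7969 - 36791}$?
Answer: $- \frac{12759}{7460} \approx -1.7103$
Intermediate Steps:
$\frac{36909 + 39645}{-7969 - 36791} = \frac{76554}{-44760} = 76554 \left(- \frac{1}{44760}\right) = - \frac{12759}{7460}$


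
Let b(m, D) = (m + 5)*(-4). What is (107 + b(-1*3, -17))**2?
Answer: 9801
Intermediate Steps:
b(m, D) = -20 - 4*m (b(m, D) = (5 + m)*(-4) = -20 - 4*m)
(107 + b(-1*3, -17))**2 = (107 + (-20 - (-4)*3))**2 = (107 + (-20 - 4*(-3)))**2 = (107 + (-20 + 12))**2 = (107 - 8)**2 = 99**2 = 9801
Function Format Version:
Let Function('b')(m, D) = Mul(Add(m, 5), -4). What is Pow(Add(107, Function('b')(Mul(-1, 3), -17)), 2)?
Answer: 9801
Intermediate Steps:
Function('b')(m, D) = Add(-20, Mul(-4, m)) (Function('b')(m, D) = Mul(Add(5, m), -4) = Add(-20, Mul(-4, m)))
Pow(Add(107, Function('b')(Mul(-1, 3), -17)), 2) = Pow(Add(107, Add(-20, Mul(-4, Mul(-1, 3)))), 2) = Pow(Add(107, Add(-20, Mul(-4, -3))), 2) = Pow(Add(107, Add(-20, 12)), 2) = Pow(Add(107, -8), 2) = Pow(99, 2) = 9801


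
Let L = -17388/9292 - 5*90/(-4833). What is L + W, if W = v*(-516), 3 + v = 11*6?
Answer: -1763232839/54237 ≈ -32510.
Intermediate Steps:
v = 63 (v = -3 + 11*6 = -3 + 66 = 63)
L = -96443/54237 (L = -17388*1/9292 - 450*(-1/4833) = -189/101 + 50/537 = -96443/54237 ≈ -1.7782)
W = -32508 (W = 63*(-516) = -32508)
L + W = -96443/54237 - 32508 = -1763232839/54237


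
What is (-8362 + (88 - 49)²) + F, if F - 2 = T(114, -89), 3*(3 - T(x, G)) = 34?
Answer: -20542/3 ≈ -6847.3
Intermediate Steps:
T(x, G) = -25/3 (T(x, G) = 3 - ⅓*34 = 3 - 34/3 = -25/3)
F = -19/3 (F = 2 - 25/3 = -19/3 ≈ -6.3333)
(-8362 + (88 - 49)²) + F = (-8362 + (88 - 49)²) - 19/3 = (-8362 + 39²) - 19/3 = (-8362 + 1521) - 19/3 = -6841 - 19/3 = -20542/3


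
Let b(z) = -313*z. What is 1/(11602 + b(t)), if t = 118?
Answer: -1/25332 ≈ -3.9476e-5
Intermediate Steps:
1/(11602 + b(t)) = 1/(11602 - 313*118) = 1/(11602 - 36934) = 1/(-25332) = -1/25332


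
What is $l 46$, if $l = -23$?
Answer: $-1058$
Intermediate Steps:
$l 46 = \left(-23\right) 46 = -1058$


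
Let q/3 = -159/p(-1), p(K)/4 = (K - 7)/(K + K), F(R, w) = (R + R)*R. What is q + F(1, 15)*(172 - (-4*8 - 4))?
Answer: 6179/16 ≈ 386.19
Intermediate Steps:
F(R, w) = 2*R**2 (F(R, w) = (2*R)*R = 2*R**2)
p(K) = 2*(-7 + K)/K (p(K) = 4*((K - 7)/(K + K)) = 4*((-7 + K)/((2*K))) = 4*((-7 + K)*(1/(2*K))) = 4*((-7 + K)/(2*K)) = 2*(-7 + K)/K)
q = -477/16 (q = 3*(-159/(2 - 14/(-1))) = 3*(-159/(2 - 14*(-1))) = 3*(-159/(2 + 14)) = 3*(-159/16) = -477/16 ≈ -29.813)
q + F(1, 15)*(172 - (-4*8 - 4)) = -477/16 + (2*1**2)*(172 - (-4*8 - 4)) = -477/16 + (2*1)*(172 - (-32 - 4)) = -477/16 + 2*(172 - 1*(-36)) = -477/16 + 2*(172 + 36) = -477/16 + 2*208 = -477/16 + 416 = 6179/16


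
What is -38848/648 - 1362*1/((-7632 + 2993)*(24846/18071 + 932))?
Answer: -189980525492425/3168966908331 ≈ -59.950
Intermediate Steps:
-38848/648 - 1362*1/((-7632 + 2993)*(24846/18071 + 932)) = -38848*1/648 - 1362*(-1/(4639*(24846*(1/18071) + 932))) = -4856/81 - 1362*(-1/(4639*(24846/18071 + 932))) = -4856/81 - 1362/((-4639*16867018/18071)) = -4856/81 - 1362/(-78246096502/18071) = -4856/81 - 1362*(-18071/78246096502) = -4856/81 + 12306351/39123048251 = -189980525492425/3168966908331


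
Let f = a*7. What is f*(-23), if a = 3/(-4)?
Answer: 483/4 ≈ 120.75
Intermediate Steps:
a = -¾ (a = 3*(-¼) = -¾ ≈ -0.75000)
f = -21/4 (f = -¾*7 = -21/4 ≈ -5.2500)
f*(-23) = -21/4*(-23) = 483/4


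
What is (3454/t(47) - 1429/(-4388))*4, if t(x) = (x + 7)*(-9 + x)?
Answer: 4522115/562761 ≈ 8.0356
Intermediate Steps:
t(x) = (-9 + x)*(7 + x) (t(x) = (7 + x)*(-9 + x) = (-9 + x)*(7 + x))
(3454/t(47) - 1429/(-4388))*4 = (3454/(-63 + 47² - 2*47) - 1429/(-4388))*4 = (3454/(-63 + 2209 - 94) - 1429*(-1/4388))*4 = (3454/2052 + 1429/4388)*4 = (3454*(1/2052) + 1429/4388)*4 = (1727/1026 + 1429/4388)*4 = (4522115/2251044)*4 = 4522115/562761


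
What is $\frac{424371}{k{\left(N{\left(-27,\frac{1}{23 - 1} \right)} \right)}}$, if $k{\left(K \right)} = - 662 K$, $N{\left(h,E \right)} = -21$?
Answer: $\frac{141457}{4634} \approx 30.526$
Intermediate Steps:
$\frac{424371}{k{\left(N{\left(-27,\frac{1}{23 - 1} \right)} \right)}} = \frac{424371}{\left(-662\right) \left(-21\right)} = \frac{424371}{13902} = 424371 \cdot \frac{1}{13902} = \frac{141457}{4634}$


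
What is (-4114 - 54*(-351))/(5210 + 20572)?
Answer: 7420/12891 ≈ 0.57559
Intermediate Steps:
(-4114 - 54*(-351))/(5210 + 20572) = (-4114 + 18954)/25782 = 14840*(1/25782) = 7420/12891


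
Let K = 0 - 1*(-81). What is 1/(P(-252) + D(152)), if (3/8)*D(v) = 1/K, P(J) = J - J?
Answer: 243/8 ≈ 30.375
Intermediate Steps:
P(J) = 0
K = 81 (K = 0 + 81 = 81)
D(v) = 8/243 (D(v) = (8/3)/81 = (8/3)*(1/81) = 8/243)
1/(P(-252) + D(152)) = 1/(0 + 8/243) = 1/(8/243) = 243/8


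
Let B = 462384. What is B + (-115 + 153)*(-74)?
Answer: 459572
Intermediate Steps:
B + (-115 + 153)*(-74) = 462384 + (-115 + 153)*(-74) = 462384 + 38*(-74) = 462384 - 2812 = 459572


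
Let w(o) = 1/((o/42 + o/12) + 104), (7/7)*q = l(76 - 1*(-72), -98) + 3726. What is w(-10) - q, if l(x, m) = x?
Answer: -5582420/1441 ≈ -3874.0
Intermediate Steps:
q = 3874 (q = (76 - 1*(-72)) + 3726 = (76 + 72) + 3726 = 148 + 3726 = 3874)
w(o) = 1/(104 + 3*o/28) (w(o) = 1/((o*(1/42) + o*(1/12)) + 104) = 1/((o/42 + o/12) + 104) = 1/(3*o/28 + 104) = 1/(104 + 3*o/28))
w(-10) - q = 28/(2912 + 3*(-10)) - 1*3874 = 28/(2912 - 30) - 3874 = 28/2882 - 3874 = 28*(1/2882) - 3874 = 14/1441 - 3874 = -5582420/1441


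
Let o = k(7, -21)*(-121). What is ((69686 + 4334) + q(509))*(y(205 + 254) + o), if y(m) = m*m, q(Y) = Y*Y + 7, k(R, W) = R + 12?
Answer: 69413711256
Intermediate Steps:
k(R, W) = 12 + R
q(Y) = 7 + Y**2 (q(Y) = Y**2 + 7 = 7 + Y**2)
o = -2299 (o = (12 + 7)*(-121) = 19*(-121) = -2299)
y(m) = m**2
((69686 + 4334) + q(509))*(y(205 + 254) + o) = ((69686 + 4334) + (7 + 509**2))*((205 + 254)**2 - 2299) = (74020 + (7 + 259081))*(459**2 - 2299) = (74020 + 259088)*(210681 - 2299) = 333108*208382 = 69413711256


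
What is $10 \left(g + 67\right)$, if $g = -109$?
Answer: $-420$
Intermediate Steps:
$10 \left(g + 67\right) = 10 \left(-109 + 67\right) = 10 \left(-42\right) = -420$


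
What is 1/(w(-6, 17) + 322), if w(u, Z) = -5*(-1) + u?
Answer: 1/321 ≈ 0.0031153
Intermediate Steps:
w(u, Z) = 5 + u
1/(w(-6, 17) + 322) = 1/((5 - 6) + 322) = 1/(-1 + 322) = 1/321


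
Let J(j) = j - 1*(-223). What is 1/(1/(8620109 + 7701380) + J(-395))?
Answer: -16321489/2807296107 ≈ -0.0058140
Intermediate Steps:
J(j) = 223 + j (J(j) = j + 223 = 223 + j)
1/(1/(8620109 + 7701380) + J(-395)) = 1/(1/(8620109 + 7701380) + (223 - 395)) = 1/(1/16321489 - 172) = 1/(-2807296107/16321489) = -16321489/2807296107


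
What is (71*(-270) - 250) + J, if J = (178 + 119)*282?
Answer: 64334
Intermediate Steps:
J = 83754 (J = 297*282 = 83754)
(71*(-270) - 250) + J = (71*(-270) - 250) + 83754 = (-19170 - 250) + 83754 = -19420 + 83754 = 64334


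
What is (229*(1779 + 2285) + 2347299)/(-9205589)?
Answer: -3277955/9205589 ≈ -0.35608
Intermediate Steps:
(229*(1779 + 2285) + 2347299)/(-9205589) = (229*4064 + 2347299)*(-1/9205589) = (930656 + 2347299)*(-1/9205589) = 3277955*(-1/9205589) = -3277955/9205589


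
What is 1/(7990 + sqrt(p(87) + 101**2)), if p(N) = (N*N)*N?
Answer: 3995/31585698 - sqrt(41794)/15792849 ≈ 0.00011354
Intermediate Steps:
p(N) = N**3 (p(N) = N**2*N = N**3)
1/(7990 + sqrt(p(87) + 101**2)) = 1/(7990 + sqrt(87**3 + 101**2)) = 1/(7990 + sqrt(658503 + 10201)) = 1/(7990 + sqrt(668704)) = 1/(7990 + 4*sqrt(41794))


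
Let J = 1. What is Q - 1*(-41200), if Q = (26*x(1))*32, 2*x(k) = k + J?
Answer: 42032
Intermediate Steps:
x(k) = ½ + k/2 (x(k) = (k + 1)/2 = (1 + k)/2 = ½ + k/2)
Q = 832 (Q = (26*(½ + (½)*1))*32 = (26*(½ + ½))*32 = (26*1)*32 = 26*32 = 832)
Q - 1*(-41200) = 832 - 1*(-41200) = 832 + 41200 = 42032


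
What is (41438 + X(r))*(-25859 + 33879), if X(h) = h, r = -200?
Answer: 330728760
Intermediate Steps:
(41438 + X(r))*(-25859 + 33879) = (41438 - 200)*(-25859 + 33879) = 41238*8020 = 330728760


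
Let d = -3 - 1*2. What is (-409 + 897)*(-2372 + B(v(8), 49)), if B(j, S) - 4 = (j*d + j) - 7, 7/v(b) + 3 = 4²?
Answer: -15080664/13 ≈ -1.1601e+6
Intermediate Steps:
d = -5 (d = -3 - 2 = -5)
v(b) = 7/13 (v(b) = 7/(-3 + 4²) = 7/(-3 + 16) = 7/13)
B(j, S) = -3 - 4*j (B(j, S) = 4 + ((j*(-5) + j) - 7) = 4 + ((-5*j + j) - 7) = 4 + (-4*j - 7) = 4 + (-7 - 4*j) = -3 - 4*j)
(-409 + 897)*(-2372 + B(v(8), 49)) = (-409 + 897)*(-2372 + (-3 - 4*7/13)) = 488*(-2372 + (-3 - 28/13)) = 488*(-2372 - 67/13) = 488*(-30903/13) = -15080664/13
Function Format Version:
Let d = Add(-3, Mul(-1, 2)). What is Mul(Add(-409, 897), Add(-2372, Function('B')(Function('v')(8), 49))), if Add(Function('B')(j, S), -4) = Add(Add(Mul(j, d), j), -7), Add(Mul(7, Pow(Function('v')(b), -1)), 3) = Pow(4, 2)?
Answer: Rational(-15080664, 13) ≈ -1.1601e+6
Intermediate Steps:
d = -5 (d = Add(-3, -2) = -5)
Function('v')(b) = Rational(7, 13) (Function('v')(b) = Mul(7, Pow(Add(-3, Pow(4, 2)), -1)) = Mul(7, Pow(Add(-3, 16), -1)) = Mul(7, Pow(13, -1)) = Mul(7, Rational(1, 13)) = Rational(7, 13))
Function('B')(j, S) = Add(-3, Mul(-4, j)) (Function('B')(j, S) = Add(4, Add(Add(Mul(j, -5), j), -7)) = Add(4, Add(Add(Mul(-5, j), j), -7)) = Add(4, Add(Mul(-4, j), -7)) = Add(4, Add(-7, Mul(-4, j))) = Add(-3, Mul(-4, j)))
Mul(Add(-409, 897), Add(-2372, Function('B')(Function('v')(8), 49))) = Mul(Add(-409, 897), Add(-2372, Add(-3, Mul(-4, Rational(7, 13))))) = Mul(488, Add(-2372, Add(-3, Rational(-28, 13)))) = Mul(488, Add(-2372, Rational(-67, 13))) = Mul(488, Rational(-30903, 13)) = Rational(-15080664, 13)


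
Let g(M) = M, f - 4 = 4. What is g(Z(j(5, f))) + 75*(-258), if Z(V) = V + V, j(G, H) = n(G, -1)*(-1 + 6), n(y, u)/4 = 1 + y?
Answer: -19110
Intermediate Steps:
n(y, u) = 4 + 4*y (n(y, u) = 4*(1 + y) = 4 + 4*y)
f = 8 (f = 4 + 4 = 8)
j(G, H) = 20 + 20*G (j(G, H) = (4 + 4*G)*(-1 + 6) = (4 + 4*G)*5 = 20 + 20*G)
Z(V) = 2*V
g(Z(j(5, f))) + 75*(-258) = 2*(20 + 20*5) + 75*(-258) = 2*(20 + 100) - 19350 = 2*120 - 19350 = 240 - 19350 = -19110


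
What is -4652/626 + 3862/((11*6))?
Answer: 527645/10329 ≈ 51.084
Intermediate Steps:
-4652/626 + 3862/((11*6)) = -4652*1/626 + 3862/66 = -2326/313 + 3862*(1/66) = -2326/313 + 1931/33 = 527645/10329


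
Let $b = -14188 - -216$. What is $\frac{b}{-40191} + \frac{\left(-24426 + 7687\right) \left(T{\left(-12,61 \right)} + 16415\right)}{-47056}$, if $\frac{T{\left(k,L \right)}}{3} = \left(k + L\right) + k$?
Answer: $\frac{5559321055403}{945613848} \approx 5879.1$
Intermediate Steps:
$T{\left(k,L \right)} = 3 L + 6 k$ ($T{\left(k,L \right)} = 3 \left(\left(k + L\right) + k\right) = 3 \left(\left(L + k\right) + k\right) = 3 \left(L + 2 k\right) = 3 L + 6 k$)
$b = -13972$ ($b = -14188 + 216 = -13972$)
$\frac{b}{-40191} + \frac{\left(-24426 + 7687\right) \left(T{\left(-12,61 \right)} + 16415\right)}{-47056} = - \frac{13972}{-40191} + \frac{\left(-24426 + 7687\right) \left(\left(3 \cdot 61 + 6 \left(-12\right)\right) + 16415\right)}{-47056} = \left(-13972\right) \left(- \frac{1}{40191}\right) + - 16739 \left(\left(183 - 72\right) + 16415\right) \left(- \frac{1}{47056}\right) = \frac{13972}{40191} + - 16739 \left(111 + 16415\right) \left(- \frac{1}{47056}\right) = \frac{13972}{40191} + \left(-16739\right) 16526 \left(- \frac{1}{47056}\right) = \frac{13972}{40191} - - \frac{138314357}{23528} = \frac{13972}{40191} + \frac{138314357}{23528} = \frac{5559321055403}{945613848}$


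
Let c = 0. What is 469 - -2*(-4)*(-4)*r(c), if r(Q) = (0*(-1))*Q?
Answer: 469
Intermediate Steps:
r(Q) = 0 (r(Q) = 0*Q = 0)
469 - -2*(-4)*(-4)*r(c) = 469 - -2*(-4)*(-4)*0 = 469 - 8*(-4)*0 = 469 - (-32)*0 = 469 - 1*0 = 469 + 0 = 469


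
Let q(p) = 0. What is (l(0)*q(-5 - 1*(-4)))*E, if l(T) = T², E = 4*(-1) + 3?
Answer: 0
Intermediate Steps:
E = -1 (E = -4 + 3 = -1)
(l(0)*q(-5 - 1*(-4)))*E = (0²*0)*(-1) = (0*0)*(-1) = 0*(-1) = 0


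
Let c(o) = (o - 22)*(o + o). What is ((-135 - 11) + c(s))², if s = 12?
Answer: 148996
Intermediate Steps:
c(o) = 2*o*(-22 + o) (c(o) = (-22 + o)*(2*o) = 2*o*(-22 + o))
((-135 - 11) + c(s))² = ((-135 - 11) + 2*12*(-22 + 12))² = (-146 + 2*12*(-10))² = (-146 - 240)² = (-386)² = 148996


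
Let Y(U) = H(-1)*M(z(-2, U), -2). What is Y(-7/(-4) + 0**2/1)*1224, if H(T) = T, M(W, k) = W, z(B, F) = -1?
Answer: 1224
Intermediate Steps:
Y(U) = 1 (Y(U) = -1*(-1) = 1)
Y(-7/(-4) + 0**2/1)*1224 = 1*1224 = 1224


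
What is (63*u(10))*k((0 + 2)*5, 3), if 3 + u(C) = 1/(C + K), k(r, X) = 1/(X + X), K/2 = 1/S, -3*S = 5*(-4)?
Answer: -6279/206 ≈ -30.481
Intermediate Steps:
S = 20/3 (S = -5*(-4)/3 = -⅓*(-20) = 20/3 ≈ 6.6667)
K = 3/10 (K = 2/(20/3) = 2*(3/20) = 3/10 ≈ 0.30000)
k(r, X) = 1/(2*X)
u(C) = -3 + 1/(3/10 + C) (u(C) = -3 + 1/(C + 3/10) = -3 + 1/(3/10 + C))
(63*u(10))*k((0 + 2)*5, 3) = (63*((1 - 30*10)/(3 + 10*10)))*((½)/3) = (63*((1 - 300)/(3 + 100)))*((½)*(⅓)) = (63*(-299/103))*(⅙) = -18837/103*⅙ = -6279/206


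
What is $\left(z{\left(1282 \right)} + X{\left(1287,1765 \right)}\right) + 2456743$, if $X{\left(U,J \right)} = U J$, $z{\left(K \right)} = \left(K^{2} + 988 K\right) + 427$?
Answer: $7638865$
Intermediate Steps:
$z{\left(K \right)} = 427 + K^{2} + 988 K$
$X{\left(U,J \right)} = J U$
$\left(z{\left(1282 \right)} + X{\left(1287,1765 \right)}\right) + 2456743 = \left(\left(427 + 1282^{2} + 988 \cdot 1282\right) + 1765 \cdot 1287\right) + 2456743 = \left(\left(427 + 1643524 + 1266616\right) + 2271555\right) + 2456743 = \left(2910567 + 2271555\right) + 2456743 = 5182122 + 2456743 = 7638865$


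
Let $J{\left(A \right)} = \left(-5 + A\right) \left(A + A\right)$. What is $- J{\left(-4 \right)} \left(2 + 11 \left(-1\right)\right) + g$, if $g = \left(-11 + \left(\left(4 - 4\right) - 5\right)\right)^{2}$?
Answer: $904$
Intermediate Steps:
$J{\left(A \right)} = 2 A \left(-5 + A\right)$ ($J{\left(A \right)} = \left(-5 + A\right) 2 A = 2 A \left(-5 + A\right)$)
$g = 256$ ($g = \left(-11 + \left(0 - 5\right)\right)^{2} = \left(-11 - 5\right)^{2} = \left(-16\right)^{2} = 256$)
$- J{\left(-4 \right)} \left(2 + 11 \left(-1\right)\right) + g = - 2 \left(-4\right) \left(-5 - 4\right) \left(2 + 11 \left(-1\right)\right) + 256 = - 2 \left(-4\right) \left(-9\right) \left(2 - 11\right) + 256 = \left(-1\right) 72 \left(-9\right) + 256 = \left(-72\right) \left(-9\right) + 256 = 648 + 256 = 904$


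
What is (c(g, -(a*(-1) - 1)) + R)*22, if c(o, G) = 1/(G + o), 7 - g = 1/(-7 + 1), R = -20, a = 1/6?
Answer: -10934/25 ≈ -437.36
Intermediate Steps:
a = ⅙ ≈ 0.16667
g = 43/6 (g = 7 - 1/(-7 + 1) = 7 - 1/(-6) = 7 - 1*(-⅙) = 7 + ⅙ = 43/6 ≈ 7.1667)
(c(g, -(a*(-1) - 1)) + R)*22 = (1/(-((⅙)*(-1) - 1) + 43/6) - 20)*22 = (1/(-(-⅙ - 1) + 43/6) - 20)*22 = (1/(-1*(-7/6) + 43/6) - 20)*22 = (1/(7/6 + 43/6) - 20)*22 = (1/(25/3) - 20)*22 = (3/25 - 20)*22 = -497/25*22 = -10934/25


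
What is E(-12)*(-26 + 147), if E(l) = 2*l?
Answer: -2904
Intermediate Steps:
E(-12)*(-26 + 147) = (2*(-12))*(-26 + 147) = -24*121 = -2904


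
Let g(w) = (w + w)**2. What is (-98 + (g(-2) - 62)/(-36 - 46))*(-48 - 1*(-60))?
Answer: -47940/41 ≈ -1169.3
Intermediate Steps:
g(w) = 4*w**2 (g(w) = (2*w)**2 = 4*w**2)
(-98 + (g(-2) - 62)/(-36 - 46))*(-48 - 1*(-60)) = (-98 + (4*(-2)**2 - 62)/(-36 - 46))*(-48 - 1*(-60)) = (-98 + (4*4 - 62)/(-82))*(-48 + 60) = (-98 + (16 - 62)*(-1/82))*12 = (-98 - 46*(-1/82))*12 = (-98 + 23/41)*12 = -3995/41*12 = -47940/41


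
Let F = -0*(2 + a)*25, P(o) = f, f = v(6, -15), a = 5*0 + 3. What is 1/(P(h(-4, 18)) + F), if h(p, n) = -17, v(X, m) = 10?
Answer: ⅒ ≈ 0.10000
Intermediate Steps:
a = 3 (a = 0 + 3 = 3)
f = 10
P(o) = 10
F = 0 (F = -0*(2 + 3)*25 = -0*5*25 = -33*0*25 = 0*25 = 0)
1/(P(h(-4, 18)) + F) = 1/(10 + 0) = 1/10 = ⅒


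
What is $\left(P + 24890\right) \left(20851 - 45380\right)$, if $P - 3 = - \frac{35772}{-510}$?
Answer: $- \frac{52047275643}{85} \approx -6.1232 \cdot 10^{8}$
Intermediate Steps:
$P = \frac{6217}{85}$ ($P = 3 - \frac{35772}{-510} = 3 - - \frac{5962}{85} = 3 + \frac{5962}{85} = \frac{6217}{85} \approx 73.141$)
$\left(P + 24890\right) \left(20851 - 45380\right) = \left(\frac{6217}{85} + 24890\right) \left(20851 - 45380\right) = \frac{2121867}{85} \left(-24529\right) = - \frac{52047275643}{85}$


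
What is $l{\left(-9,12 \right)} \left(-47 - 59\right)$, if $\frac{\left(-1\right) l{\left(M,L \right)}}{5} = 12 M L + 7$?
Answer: $-683170$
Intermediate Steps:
$l{\left(M,L \right)} = -35 - 60 L M$ ($l{\left(M,L \right)} = - 5 \left(12 M L + 7\right) = - 5 \left(12 L M + 7\right) = - 5 \left(7 + 12 L M\right) = -35 - 60 L M$)
$l{\left(-9,12 \right)} \left(-47 - 59\right) = \left(-35 - 720 \left(-9\right)\right) \left(-47 - 59\right) = \left(-35 + 6480\right) \left(-106\right) = 6445 \left(-106\right) = -683170$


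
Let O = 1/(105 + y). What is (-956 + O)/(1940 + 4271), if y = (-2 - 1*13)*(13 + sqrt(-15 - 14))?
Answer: (-14340*sqrt(29) + 86041*I)/(93165*(sqrt(29) - 6*I)) ≈ -0.15392 + 8.8924e-7*I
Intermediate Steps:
y = -195 - 15*I*sqrt(29) (y = (-2 - 13)*(13 + sqrt(-29)) = -15*(13 + I*sqrt(29)) = -195 - 15*I*sqrt(29) ≈ -195.0 - 80.777*I)
O = 1/(-90 - 15*I*sqrt(29)) (O = 1/(105 + (-195 - 15*I*sqrt(29))) = 1/(-90 - 15*I*sqrt(29)) ≈ -0.0061538 + 0.0055232*I)
(-956 + O)/(1940 + 4271) = (-956 + I/(15*(sqrt(29) - 6*I)))/(1940 + 4271) = (-956 + I/(15*(sqrt(29) - 6*I)))/6211 = (-956 + I/(15*(sqrt(29) - 6*I)))*(1/6211) = -956/6211 + I/(93165*(sqrt(29) - 6*I))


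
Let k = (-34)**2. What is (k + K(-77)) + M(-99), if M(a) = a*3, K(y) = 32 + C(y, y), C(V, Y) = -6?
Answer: 885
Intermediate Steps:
K(y) = 26 (K(y) = 32 - 6 = 26)
k = 1156
M(a) = 3*a
(k + K(-77)) + M(-99) = (1156 + 26) + 3*(-99) = 1182 - 297 = 885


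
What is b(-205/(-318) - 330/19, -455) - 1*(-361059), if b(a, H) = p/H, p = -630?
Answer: 4693785/13 ≈ 3.6106e+5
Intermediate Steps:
b(a, H) = -630/H
b(-205/(-318) - 330/19, -455) - 1*(-361059) = -630/(-455) - 1*(-361059) = -630*(-1/455) + 361059 = 18/13 + 361059 = 4693785/13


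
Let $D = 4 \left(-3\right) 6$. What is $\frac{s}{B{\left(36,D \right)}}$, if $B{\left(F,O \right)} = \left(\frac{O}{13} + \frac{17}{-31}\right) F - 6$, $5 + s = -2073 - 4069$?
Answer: $\frac{825747}{30242} \approx 27.305$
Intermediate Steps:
$s = -6147$ ($s = -5 - 6142 = -6147$)
$D = -72$ ($D = \left(-12\right) 6 = -72$)
$B{\left(F,O \right)} = -6 + F \left(- \frac{17}{31} + \frac{O}{13}\right)$ ($B{\left(F,O \right)} = \left(O \frac{1}{13} + 17 \left(- \frac{1}{31}\right)\right) F - 6 = \left(\frac{O}{13} - \frac{17}{31}\right) F - 6 = \left(- \frac{17}{31} + \frac{O}{13}\right) F - 6 = F \left(- \frac{17}{31} + \frac{O}{13}\right) - 6 = -6 + F \left(- \frac{17}{31} + \frac{O}{13}\right)$)
$\frac{s}{B{\left(36,D \right)}} = - \frac{6147}{-6 - \frac{612}{31} + \frac{1}{13} \cdot 36 \left(-72\right)} = - \frac{6147}{-6 - \frac{612}{31} - \frac{2592}{13}} = - \frac{6147}{- \frac{90726}{403}} = \left(-6147\right) \left(- \frac{403}{90726}\right) = \frac{825747}{30242}$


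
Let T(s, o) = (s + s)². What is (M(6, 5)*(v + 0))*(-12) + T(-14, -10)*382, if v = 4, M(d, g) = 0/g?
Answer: 299488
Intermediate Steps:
M(d, g) = 0
T(s, o) = 4*s² (T(s, o) = (2*s)² = 4*s²)
(M(6, 5)*(v + 0))*(-12) + T(-14, -10)*382 = (0*(4 + 0))*(-12) + (4*(-14)²)*382 = (0*4)*(-12) + (4*196)*382 = 0*(-12) + 784*382 = 0 + 299488 = 299488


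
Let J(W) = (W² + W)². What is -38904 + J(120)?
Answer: 210791496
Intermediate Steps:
J(W) = (W + W²)²
-38904 + J(120) = -38904 + 120²*(1 + 120)² = -38904 + 14400*121² = -38904 + 14400*14641 = -38904 + 210830400 = 210791496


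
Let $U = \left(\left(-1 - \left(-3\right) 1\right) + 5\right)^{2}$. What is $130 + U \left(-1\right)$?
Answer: $81$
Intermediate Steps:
$U = 49$ ($U = \left(\left(-1 - -3\right) + 5\right)^{2} = \left(\left(-1 + 3\right) + 5\right)^{2} = \left(2 + 5\right)^{2} = 7^{2} = 49$)
$130 + U \left(-1\right) = 130 + 49 \left(-1\right) = 130 - 49 = 81$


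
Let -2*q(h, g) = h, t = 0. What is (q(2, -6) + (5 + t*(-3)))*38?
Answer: 152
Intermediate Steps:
q(h, g) = -h/2
(q(2, -6) + (5 + t*(-3)))*38 = (-½*2 + (5 + 0*(-3)))*38 = (-1 + (5 + 0))*38 = (-1 + 5)*38 = 4*38 = 152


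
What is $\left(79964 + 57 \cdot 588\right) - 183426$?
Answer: $-69946$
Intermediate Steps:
$\left(79964 + 57 \cdot 588\right) - 183426 = \left(79964 + 33516\right) - 183426 = 113480 - 183426 = -69946$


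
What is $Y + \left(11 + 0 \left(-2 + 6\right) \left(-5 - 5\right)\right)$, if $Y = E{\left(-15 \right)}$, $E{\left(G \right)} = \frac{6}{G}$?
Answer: $\frac{53}{5} \approx 10.6$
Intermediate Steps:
$Y = - \frac{2}{5}$ ($Y = \frac{6}{-15} = 6 \left(- \frac{1}{15}\right) = - \frac{2}{5} \approx -0.4$)
$Y + \left(11 + 0 \left(-2 + 6\right) \left(-5 - 5\right)\right) = - \frac{2}{5} + \left(11 + 0 \left(-2 + 6\right) \left(-5 - 5\right)\right) = - \frac{2}{5} + \left(11 + 0 \cdot 4 \left(-10\right)\right) = - \frac{2}{5} + \left(11 + 0 \left(-40\right)\right) = - \frac{2}{5} + \left(11 + 0\right) = - \frac{2}{5} + 11 = \frac{53}{5}$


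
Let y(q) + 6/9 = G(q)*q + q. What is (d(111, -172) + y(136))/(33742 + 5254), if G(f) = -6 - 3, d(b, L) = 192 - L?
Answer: -1087/58494 ≈ -0.018583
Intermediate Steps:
G(f) = -9
y(q) = -2/3 - 8*q (y(q) = -2/3 + (-9*q + q) = -2/3 - 8*q)
(d(111, -172) + y(136))/(33742 + 5254) = ((192 - 1*(-172)) + (-2/3 - 8*136))/(33742 + 5254) = ((192 + 172) + (-2/3 - 1088))/38996 = (364 - 3266/3)*(1/38996) = -2174/3*1/38996 = -1087/58494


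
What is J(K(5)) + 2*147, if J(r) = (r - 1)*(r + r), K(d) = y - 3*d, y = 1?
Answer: 714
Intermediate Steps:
K(d) = 1 - 3*d
J(r) = 2*r*(-1 + r) (J(r) = (-1 + r)*(2*r) = 2*r*(-1 + r))
J(K(5)) + 2*147 = 2*(1 - 3*5)*(-1 + (1 - 3*5)) + 2*147 = 2*(1 - 15)*(-1 + (1 - 15)) + 294 = 2*(-14)*(-1 - 14) + 294 = 2*(-14)*(-15) + 294 = 420 + 294 = 714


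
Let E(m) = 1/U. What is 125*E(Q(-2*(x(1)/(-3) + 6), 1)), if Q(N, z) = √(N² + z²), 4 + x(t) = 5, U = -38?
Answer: -125/38 ≈ -3.2895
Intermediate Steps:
x(t) = 1 (x(t) = -4 + 5 = 1)
E(m) = -1/38 (E(m) = 1/(-38) = -1/38)
125*E(Q(-2*(x(1)/(-3) + 6), 1)) = 125*(-1/38) = -125/38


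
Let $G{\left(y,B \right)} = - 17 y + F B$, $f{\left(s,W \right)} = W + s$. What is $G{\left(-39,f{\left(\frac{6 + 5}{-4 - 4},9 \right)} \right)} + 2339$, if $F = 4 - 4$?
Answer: $3002$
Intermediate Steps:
$F = 0$ ($F = 4 - 4 = 0$)
$G{\left(y,B \right)} = - 17 y$ ($G{\left(y,B \right)} = - 17 y + 0 B = - 17 y + 0 = - 17 y$)
$G{\left(-39,f{\left(\frac{6 + 5}{-4 - 4},9 \right)} \right)} + 2339 = \left(-17\right) \left(-39\right) + 2339 = 663 + 2339 = 3002$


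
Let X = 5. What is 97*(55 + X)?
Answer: 5820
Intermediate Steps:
97*(55 + X) = 97*(55 + 5) = 97*60 = 5820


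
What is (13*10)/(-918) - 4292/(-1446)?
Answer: 312673/110619 ≈ 2.8266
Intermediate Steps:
(13*10)/(-918) - 4292/(-1446) = 130*(-1/918) - 4292*(-1/1446) = -65/459 + 2146/723 = 312673/110619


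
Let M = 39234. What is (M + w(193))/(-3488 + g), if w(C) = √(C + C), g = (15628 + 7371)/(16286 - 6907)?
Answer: -367975686/32690953 - 9379*√386/32690953 ≈ -11.262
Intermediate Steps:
g = 22999/9379 ≈ 2.4522
w(C) = √2*√C (w(C) = √(2*C) = √2*√C)
(M + w(193))/(-3488 + g) = (39234 + √2*√193)/(-3488 + 22999/9379) = (39234 + √386)/(-32690953/9379) = (39234 + √386)*(-9379/32690953) = -367975686/32690953 - 9379*√386/32690953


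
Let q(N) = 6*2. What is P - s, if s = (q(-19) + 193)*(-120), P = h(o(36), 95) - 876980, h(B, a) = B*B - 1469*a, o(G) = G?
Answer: -990639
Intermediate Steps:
q(N) = 12
h(B, a) = B**2 - 1469*a
P = -1015239 (P = (36**2 - 1469*95) - 876980 = (1296 - 139555) - 876980 = -138259 - 876980 = -1015239)
s = -24600 (s = (12 + 193)*(-120) = 205*(-120) = -24600)
P - s = -1015239 - 1*(-24600) = -1015239 + 24600 = -990639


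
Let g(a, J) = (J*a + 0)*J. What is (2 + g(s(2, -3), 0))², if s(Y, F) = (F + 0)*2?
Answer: 4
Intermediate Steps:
s(Y, F) = 2*F (s(Y, F) = F*2 = 2*F)
g(a, J) = a*J² (g(a, J) = (J*a)*J = a*J²)
(2 + g(s(2, -3), 0))² = (2 + (2*(-3))*0²)² = (2 - 6*0)² = (2 + 0)² = 2² = 4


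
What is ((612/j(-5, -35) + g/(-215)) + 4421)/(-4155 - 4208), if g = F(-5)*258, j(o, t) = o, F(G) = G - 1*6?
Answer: -21559/41815 ≈ -0.51558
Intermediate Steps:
F(G) = -6 + G (F(G) = G - 6 = -6 + G)
g = -2838 (g = (-6 - 5)*258 = -11*258 = -2838)
((612/j(-5, -35) + g/(-215)) + 4421)/(-4155 - 4208) = ((612/(-5) - 2838/(-215)) + 4421)/(-4155 - 4208) = ((612*(-⅕) - 2838*(-1/215)) + 4421)/(-8363) = ((-612/5 + 66/5) + 4421)*(-1/8363) = (-546/5 + 4421)*(-1/8363) = (21559/5)*(-1/8363) = -21559/41815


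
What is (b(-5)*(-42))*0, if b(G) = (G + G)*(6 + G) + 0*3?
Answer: 0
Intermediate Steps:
b(G) = 2*G*(6 + G) (b(G) = (2*G)*(6 + G) + 0 = 2*G*(6 + G) + 0 = 2*G*(6 + G))
(b(-5)*(-42))*0 = ((2*(-5)*(6 - 5))*(-42))*0 = ((2*(-5)*1)*(-42))*0 = -10*(-42)*0 = 420*0 = 0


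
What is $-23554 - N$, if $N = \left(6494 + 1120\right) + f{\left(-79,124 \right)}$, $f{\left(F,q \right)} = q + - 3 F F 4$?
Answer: $43600$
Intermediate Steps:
$f{\left(F,q \right)} = q - 12 F^{2}$ ($f{\left(F,q \right)} = q + - 3 F^{2} \cdot 4 = q - 12 F^{2}$)
$N = -67154$ ($N = \left(6494 + 1120\right) + \left(124 - 12 \left(-79\right)^{2}\right) = 7614 + \left(124 - 74892\right) = 7614 - 74768 = -67154$)
$-23554 - N = -23554 - -67154 = -23554 + 67154 = 43600$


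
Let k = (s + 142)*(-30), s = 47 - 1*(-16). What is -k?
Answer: 6150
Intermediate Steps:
s = 63 (s = 47 + 16 = 63)
k = -6150 (k = (63 + 142)*(-30) = 205*(-30) = -6150)
-k = -1*(-6150) = 6150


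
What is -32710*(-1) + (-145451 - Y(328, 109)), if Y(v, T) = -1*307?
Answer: -112434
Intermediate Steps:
Y(v, T) = -307
-32710*(-1) + (-145451 - Y(328, 109)) = -32710*(-1) + (-145451 - 1*(-307)) = 32710 + (-145451 + 307) = 32710 - 145144 = -112434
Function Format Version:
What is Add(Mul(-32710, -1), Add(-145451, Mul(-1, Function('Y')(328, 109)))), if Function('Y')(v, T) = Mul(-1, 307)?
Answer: -112434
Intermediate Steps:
Function('Y')(v, T) = -307
Add(Mul(-32710, -1), Add(-145451, Mul(-1, Function('Y')(328, 109)))) = Add(Mul(-32710, -1), Add(-145451, Mul(-1, -307))) = Add(32710, Add(-145451, 307)) = Add(32710, -145144) = -112434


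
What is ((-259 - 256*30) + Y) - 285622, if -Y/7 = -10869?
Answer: -217478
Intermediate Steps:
Y = 76083 (Y = -7*(-10869) = 76083)
((-259 - 256*30) + Y) - 285622 = ((-259 - 256*30) + 76083) - 285622 = ((-259 - 7680) + 76083) - 285622 = (-7939 + 76083) - 285622 = 68144 - 285622 = -217478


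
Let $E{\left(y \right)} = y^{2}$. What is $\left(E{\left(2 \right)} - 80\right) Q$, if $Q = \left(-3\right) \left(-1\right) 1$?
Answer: $-228$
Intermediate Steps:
$Q = 3$ ($Q = 3 \cdot 1 = 3$)
$\left(E{\left(2 \right)} - 80\right) Q = \left(2^{2} - 80\right) 3 = \left(4 - 80\right) 3 = \left(-76\right) 3 = -228$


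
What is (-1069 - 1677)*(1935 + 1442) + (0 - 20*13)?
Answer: -9273502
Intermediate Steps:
(-1069 - 1677)*(1935 + 1442) + (0 - 20*13) = -2746*3377 + (0 - 260) = -9273242 - 260 = -9273502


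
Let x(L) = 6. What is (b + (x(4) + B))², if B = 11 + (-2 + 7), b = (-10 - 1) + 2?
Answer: 169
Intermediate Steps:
b = -9 (b = -11 + 2 = -9)
B = 16 (B = 11 + 5 = 16)
(b + (x(4) + B))² = (-9 + (6 + 16))² = (-9 + 22)² = 13² = 169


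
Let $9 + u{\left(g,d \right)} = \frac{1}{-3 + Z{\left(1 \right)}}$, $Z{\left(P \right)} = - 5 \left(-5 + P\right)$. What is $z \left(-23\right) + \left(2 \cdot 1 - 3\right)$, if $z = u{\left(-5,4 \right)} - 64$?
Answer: $\frac{28503}{17} \approx 1676.6$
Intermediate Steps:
$Z{\left(P \right)} = 25 - 5 P$
$u{\left(g,d \right)} = - \frac{152}{17}$ ($u{\left(g,d \right)} = -9 + \frac{1}{-3 + \left(25 - 5\right)} = -9 + \frac{1}{-3 + 20} = -9 + \frac{1}{17} = - \frac{152}{17}$)
$z = - \frac{1240}{17}$ ($z = - \frac{152}{17} - 64 = - \frac{1240}{17} \approx -72.941$)
$z \left(-23\right) + \left(2 \cdot 1 - 3\right) = \left(- \frac{1240}{17}\right) \left(-23\right) + \left(2 \cdot 1 - 3\right) = \frac{28520}{17} + \left(2 - 3\right) = \frac{28520}{17} - 1 = \frac{28503}{17}$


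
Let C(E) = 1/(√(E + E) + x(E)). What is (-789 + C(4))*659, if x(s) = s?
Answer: -1039243/2 - 659*√2/4 ≈ -5.1985e+5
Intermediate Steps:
C(E) = 1/(E + √2*√E) (C(E) = 1/(√(E + E) + E) = 1/(√(2*E) + E) = 1/(√2*√E + E) = 1/(E + √2*√E))
(-789 + C(4))*659 = (-789 + 1/(4 + √2*√4))*659 = (-789 + 1/(4 + √2*2))*659 = (-789 + 1/(4 + 2*√2))*659 = -519951 + 659/(4 + 2*√2)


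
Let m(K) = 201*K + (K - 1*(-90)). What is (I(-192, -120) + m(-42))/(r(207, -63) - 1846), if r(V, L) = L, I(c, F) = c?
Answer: 8586/1909 ≈ 4.4976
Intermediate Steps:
m(K) = 90 + 202*K (m(K) = 201*K + (K + 90) = 201*K + (90 + K) = 90 + 202*K)
(I(-192, -120) + m(-42))/(r(207, -63) - 1846) = (-192 + (90 + 202*(-42)))/(-63 - 1846) = (-192 + (90 - 8484))/(-1909) = (-192 - 8394)*(-1/1909) = -8586*(-1/1909) = 8586/1909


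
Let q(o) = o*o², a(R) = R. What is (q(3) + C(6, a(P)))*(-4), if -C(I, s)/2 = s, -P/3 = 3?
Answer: -180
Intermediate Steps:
P = -9 (P = -3*3 = -9)
C(I, s) = -2*s
q(o) = o³
(q(3) + C(6, a(P)))*(-4) = (3³ - 2*(-9))*(-4) = (27 + 18)*(-4) = 45*(-4) = -180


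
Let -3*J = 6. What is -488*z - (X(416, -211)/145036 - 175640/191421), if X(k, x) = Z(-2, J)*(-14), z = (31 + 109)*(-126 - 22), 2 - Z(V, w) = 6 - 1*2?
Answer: 70180266899773853/6940734039 ≈ 1.0111e+7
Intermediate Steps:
J = -2 (J = -1/3*6 = -2)
Z(V, w) = -2 (Z(V, w) = 2 - (6 - 1*2) = 2 - (6 - 2) = 2 - 1*4 = 2 - 4 = -2)
z = -20720 (z = 140*(-148) = -20720)
X(k, x) = 28 (X(k, x) = -2*(-14) = 28)
-488*z - (X(416, -211)/145036 - 175640/191421) = -488*(-20720) - (28/145036 - 175640/191421) = 10111360 - (28*(1/145036) - 175640*1/191421) = 10111360 - (7/36259 - 175640/191421) = 10111360 - 1*(-6367190813/6940734039) = 10111360 + 6367190813/6940734039 = 70180266899773853/6940734039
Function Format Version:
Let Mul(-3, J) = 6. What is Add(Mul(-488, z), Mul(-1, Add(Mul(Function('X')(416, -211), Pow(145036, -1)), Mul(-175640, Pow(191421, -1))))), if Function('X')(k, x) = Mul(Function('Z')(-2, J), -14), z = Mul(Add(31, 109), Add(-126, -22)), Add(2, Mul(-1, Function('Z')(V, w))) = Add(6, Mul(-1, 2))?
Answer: Rational(70180266899773853, 6940734039) ≈ 1.0111e+7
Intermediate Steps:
J = -2 (J = Mul(Rational(-1, 3), 6) = -2)
Function('Z')(V, w) = -2 (Function('Z')(V, w) = Add(2, Mul(-1, Add(6, Mul(-1, 2)))) = Add(2, Mul(-1, Add(6, -2))) = Add(2, Mul(-1, 4)) = Add(2, -4) = -2)
z = -20720 (z = Mul(140, -148) = -20720)
Function('X')(k, x) = 28 (Function('X')(k, x) = Mul(-2, -14) = 28)
Add(Mul(-488, z), Mul(-1, Add(Mul(Function('X')(416, -211), Pow(145036, -1)), Mul(-175640, Pow(191421, -1))))) = Add(Mul(-488, -20720), Mul(-1, Add(Mul(28, Pow(145036, -1)), Mul(-175640, Pow(191421, -1))))) = Add(10111360, Mul(-1, Add(Mul(28, Rational(1, 145036)), Mul(-175640, Rational(1, 191421))))) = Add(10111360, Mul(-1, Add(Rational(7, 36259), Rational(-175640, 191421)))) = Add(10111360, Mul(-1, Rational(-6367190813, 6940734039))) = Add(10111360, Rational(6367190813, 6940734039)) = Rational(70180266899773853, 6940734039)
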